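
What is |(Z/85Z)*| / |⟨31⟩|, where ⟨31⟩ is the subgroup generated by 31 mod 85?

4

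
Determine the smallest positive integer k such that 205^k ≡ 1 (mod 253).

110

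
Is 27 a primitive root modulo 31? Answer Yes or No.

No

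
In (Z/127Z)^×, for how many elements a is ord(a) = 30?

0

φ(127) = 127 − 1 = 126 = 2 · 3^2 · 7.
(Z/127Z)^× is cyclic (|G| = 126); a cyclic group of order m has exactly φ(d) elements of each order d | m, and none otherwise.
Here 126 is not a multiple of 30, so there are no elements of order 30.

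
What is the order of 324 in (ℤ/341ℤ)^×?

15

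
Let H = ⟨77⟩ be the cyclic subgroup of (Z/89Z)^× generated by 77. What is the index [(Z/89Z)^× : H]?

11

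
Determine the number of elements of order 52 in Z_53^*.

24

φ(53) = 53 − 1 = 52 = 2^2 · 13.
Since (Z/53Z)^× is cyclic of order 52, the number of elements of order d is φ(d) when d | 52 and 0 otherwise.
52 = 2^2 · 13 divides 52, and φ(52) = 24.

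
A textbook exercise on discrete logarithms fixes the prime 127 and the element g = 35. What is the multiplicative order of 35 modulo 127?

63

Since 35 ∈ (Z/127Z)^×, its order divides φ(127) = 127 − 1 = 126 = 2 · 3^2 · 7.
Divisors of 126: 1, 2, 3, 6, 7, 9, 14, 18, 21, 42, 63, 126.
Test each divisor d:
35^1 ≡ 35 (mod 127)
35^2 ≡ 82 (mod 127)
35^3 ≡ 76 (mod 127)
35^6 ≡ 61 (mod 127)
35^7 ≡ 103 (mod 127)
35^9 ≡ 64 (mod 127)
35^14 ≡ 68 (mod 127)
35^18 ≡ 32 (mod 127)
35^21 ≡ 19 (mod 127)
35^42 ≡ 107 (mod 127)
35^63 ≡ 1 (mod 127) ✓
The smallest such exponent is 63, so the order of 35 is 63.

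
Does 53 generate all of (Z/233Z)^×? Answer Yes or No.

φ(233) = 233 − 1 = 232 = 2^3 · 29.
It suffices to check that the order of 53 is not a proper divisor of 232: compute 53^(232/q) for q ∈ {2, 29}.
53^116 ≡ 232 (mod 233)  [q = 2: ≢ 1 ✓]
53^8 ≡ 135 (mod 233)  [q = 29: ≢ 1 ✓]
Every test exponent gives a nontrivial residue, hence 53 generates the full group.

Yes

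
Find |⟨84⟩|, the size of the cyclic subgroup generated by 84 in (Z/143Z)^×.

60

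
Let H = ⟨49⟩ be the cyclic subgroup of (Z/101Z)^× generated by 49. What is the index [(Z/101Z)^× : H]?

2

The order of 49 must divide φ(101) = 101 − 1 = 100 = 2^2 · 5^2.
Divisors of 100: 1, 2, 4, 5, 10, 20, 25, 50, 100.
Test each divisor d:
49^1 ≡ 49 (mod 101)
49^2 ≡ 78 (mod 101)
49^4 ≡ 24 (mod 101)
49^5 ≡ 65 (mod 101)
49^10 ≡ 84 (mod 101)
49^20 ≡ 87 (mod 101)
49^25 ≡ 100 (mod 101)
49^50 ≡ 1 (mod 101) ✓
The order of 49 is 50, so the subgroup it generates has 50 elements.
The index is φ(101) / ord(49) = 100 / 50 = 2.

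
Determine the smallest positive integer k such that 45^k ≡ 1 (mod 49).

42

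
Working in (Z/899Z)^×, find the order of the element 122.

70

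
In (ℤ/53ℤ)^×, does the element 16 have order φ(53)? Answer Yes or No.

φ(53) = 53 − 1 = 52 = 2^2 · 13.
An element g generates (Z/53Z)^× iff g^(52/q) ≢ 1 (mod 53) for each prime q ∈ {2, 13}.
16^26 ≡ 1 (mod 53)  [q = 2: ≡ 1 ✗]
16^4 ≡ 28 (mod 53)  [q = 13: ≢ 1 ✓]
The check at q = 2 fails, so 16 generates a proper subgroup.

No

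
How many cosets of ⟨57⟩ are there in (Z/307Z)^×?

3

By Lagrange's theorem, ord_307(57) divides φ(307) = 307 − 1 = 306 = 2 · 3^2 · 17.
Divisors of 306: 1, 2, 3, 6, 9, 17, 18, 34, 51, 102, 153, 306.
Evaluate successive powers at the divisors of 306:
57^1 ≡ 57 (mod 307)
57^2 ≡ 179 (mod 307)
57^3 ≡ 72 (mod 307)
57^6 ≡ 272 (mod 307)
57^9 ≡ 243 (mod 307)
57^17 ≡ 18 (mod 307)
57^18 ≡ 105 (mod 307)
57^34 ≡ 17 (mod 307)
57^51 ≡ 306 (mod 307)
57^102 ≡ 1 (mod 307) ✓
The order of 57 is 102, so the subgroup it generates has 102 elements.
The index is φ(307) / ord(57) = 306 / 102 = 3.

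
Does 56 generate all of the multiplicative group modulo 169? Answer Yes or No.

φ(169) = φ(13^2) = 13·(13−1) = 156 = 2^2 · 3 · 13.
An element g generates (Z/169Z)^× iff g^(156/q) ≢ 1 (mod 169) for each prime q ∈ {2, 3, 13}.
56^78 ≡ 1 (mod 169)  [q = 2: ≡ 1 ✗]
56^52 ≡ 22 (mod 169)  [q = 3: ≢ 1 ✓]
56^12 ≡ 66 (mod 169)  [q = 13: ≢ 1 ✓]
The check at q = 2 fails, so 56 generates a proper subgroup.

No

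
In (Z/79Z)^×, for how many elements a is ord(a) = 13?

φ(79) = 79 − 1 = 78 = 2 · 3 · 13.
In a cyclic group of order 78, there are φ(d) elements of order d for each divisor d of 78, and zero for non-divisors.
13 | 78, and φ(13) = 13 − 1 = 12.

12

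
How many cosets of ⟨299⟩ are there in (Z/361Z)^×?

19

By Lagrange's theorem, ord_361(299) divides φ(361) = φ(19^2) = 19·(19−1) = 342 = 2 · 3^2 · 19.
Divisors of 342: 1, 2, 3, 6, 9, 18, 19, 38, 57, 114, 171, 342.
Check 299^d mod 361 for each divisor in increasing order:
299^1 ≡ 299 (mod 361)
299^2 ≡ 234 (mod 361)
299^3 ≡ 293 (mod 361)
299^6 ≡ 292 (mod 361)
299^9 ≡ 360 (mod 361)
299^18 ≡ 1 (mod 361) ✓
So ord_361(299) = 18, hence |⟨299⟩| = 18.
Index = |(Z/361Z)^×| / |⟨299⟩| = 342 / 18 = 19.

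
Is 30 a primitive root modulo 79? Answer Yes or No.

Yes

φ(79) = 79 − 1 = 78 = 2 · 3 · 13.
30 is a primitive root mod 79 iff 30^(φ(79)/q) ≢ 1 for every prime q | φ(79), i.e. q ∈ {2, 3, 13}.
30^39 ≡ 78 (mod 79)  [q = 2: ≢ 1 ✓]
30^26 ≡ 23 (mod 79)  [q = 3: ≢ 1 ✓]
30^6 ≡ 8 (mod 79)  [q = 13: ≢ 1 ✓]
None equal 1, so ord_79(30) = 78: 30 is a primitive root.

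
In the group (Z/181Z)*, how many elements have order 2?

φ(181) = 181 − 1 = 180 = 2^2 · 3^2 · 5.
In a cyclic group of order 180, there are φ(d) elements of order d for each divisor d of 180, and zero for non-divisors.
2 | 180, and φ(2) = 2 − 1 = 1.

1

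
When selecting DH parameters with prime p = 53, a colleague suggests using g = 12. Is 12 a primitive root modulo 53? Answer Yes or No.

Yes

φ(53) = 53 − 1 = 52 = 2^2 · 13.
It suffices to check that the order of 12 is not a proper divisor of 52: compute 12^(52/q) for q ∈ {2, 13}.
12^26 ≡ 52 (mod 53)  [q = 2: ≢ 1 ✓]
12^4 ≡ 13 (mod 53)  [q = 13: ≢ 1 ✓]
None equal 1, so ord_53(12) = 52: 12 is a primitive root.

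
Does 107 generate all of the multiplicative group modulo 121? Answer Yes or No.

Yes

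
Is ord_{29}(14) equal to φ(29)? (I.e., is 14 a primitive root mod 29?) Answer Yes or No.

Yes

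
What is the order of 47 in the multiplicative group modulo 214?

53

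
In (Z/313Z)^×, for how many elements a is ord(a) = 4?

2

φ(313) = 313 − 1 = 312 = 2^3 · 3 · 13.
Since (Z/313Z)^× is cyclic of order 312, the number of elements of order d is φ(d) when d | 312 and 0 otherwise.
4 = 2^2 divides 312, and φ(4) = 2.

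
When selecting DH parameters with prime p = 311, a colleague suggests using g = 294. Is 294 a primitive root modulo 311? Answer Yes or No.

No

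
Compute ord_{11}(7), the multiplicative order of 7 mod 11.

The order of 7 must divide φ(11) = 11 − 1 = 10 = 2 · 5.
Divisors of 10: 1, 2, 5, 10.
Check 7^d mod 11 for each divisor in increasing order:
7^1 ≡ 7
7^2 ≡ 5
7^5 ≡ 10
7^10 ≡ 1
The smallest such exponent is 10, so the order of 7 is 10.

10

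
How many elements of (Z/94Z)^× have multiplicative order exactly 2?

1

φ(94) = φ(2)·φ(47) = 1·46 = 46 = 2 · 23.
(Z/94Z)^× is cyclic (|G| = 46); a cyclic group of order m has exactly φ(d) elements of each order d | m, and none otherwise.
2 | 46, and φ(2) = 2 − 1 = 1.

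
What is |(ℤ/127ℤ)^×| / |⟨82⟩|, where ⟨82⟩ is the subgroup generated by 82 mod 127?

2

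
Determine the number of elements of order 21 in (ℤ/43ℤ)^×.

12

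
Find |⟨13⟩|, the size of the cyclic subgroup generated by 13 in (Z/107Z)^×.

Since 13 ∈ (Z/107Z)^×, its order divides φ(107) = 107 − 1 = 106 = 2 · 53.
Divisors of 106: 1, 2, 53, 106.
Evaluate successive powers at the divisors of 106:
13^1 ≡ 13 (mod 107)
13^2 ≡ 62 (mod 107)
13^53 ≡ 1 (mod 107) ✓
The smallest such exponent is 53, so the order of 13 is 53.

53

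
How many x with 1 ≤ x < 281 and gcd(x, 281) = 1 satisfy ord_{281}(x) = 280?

96

φ(281) = 281 − 1 = 280 = 2^3 · 5 · 7.
Since (Z/281Z)^× is cyclic of order 280, the number of elements of order d is φ(d) when d | 280 and 0 otherwise.
280 = 2^3 · 5 · 7 divides 280, and φ(280) = 96.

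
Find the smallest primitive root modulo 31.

φ(31) = 31 − 1 = 30 = 2 · 3 · 5.
g is a primitive root iff g^(30/q) ≢ 1 (mod 31) for each prime q ∈ {2, 3, 5}.
g = 2: 2^15 ≡ 1 — hits 1, so not a primitive root.
g = 3: 3^15 ≡ 30; 3^10 ≡ 25; 3^6 ≡ 16 — none is 1, so 3 is a primitive root.
So 3 is the smallest generator of (Z/31Z)^×.

3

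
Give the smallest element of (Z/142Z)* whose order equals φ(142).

7

φ(142) = φ(2)·φ(71) = 1·70 = 70 = 2 · 5 · 7.
g is a primitive root iff g^(70/q) ≢ 1 (mod 142) for each prime q ∈ {2, 5, 7}.
g = 2: gcd(2, 142) = 2 > 1, not a unit — skip.
g = 3: 3^35 ≡ 1 — hits 1, so not a primitive root.
g = 4: gcd(4, 142) = 2 > 1, not a unit — skip.
g = 5: 5^35 ≡ 1 — hits 1, so not a primitive root.
g = 6: gcd(6, 142) = 2 > 1, not a unit — skip.
g = 7: 7^35 ≡ 141; 7^14 ≡ 125; 7^10 ≡ 45 — none is 1, so 7 is a primitive root.
The smallest primitive root modulo 142 is 7.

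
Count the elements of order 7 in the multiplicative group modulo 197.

6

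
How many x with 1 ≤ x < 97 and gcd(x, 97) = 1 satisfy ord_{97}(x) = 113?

0

φ(97) = 97 − 1 = 96 = 2^5 · 3.
(Z/97Z)^× is cyclic (|G| = 96); a cyclic group of order m has exactly φ(d) elements of each order d | m, and none otherwise.
Since 113 ∤ 96, the count is 0.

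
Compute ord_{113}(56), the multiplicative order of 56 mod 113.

Since 56 ∈ (Z/113Z)^×, its order divides φ(113) = 113 − 1 = 112 = 2^4 · 7.
Divisors of 112: 1, 2, 4, 7, 8, 14, 16, 28, 56, 112.
Test each divisor d:
56^1 ≡ 56 (mod 113)
56^2 ≡ 85 (mod 113)
56^4 ≡ 106 (mod 113)
56^7 ≡ 15 (mod 113)
56^8 ≡ 49 (mod 113)
56^14 ≡ 112 (mod 113)
56^16 ≡ 28 (mod 113)
56^28 ≡ 1 (mod 113) ✓
The smallest such exponent is 28, so the order of 56 is 28.

28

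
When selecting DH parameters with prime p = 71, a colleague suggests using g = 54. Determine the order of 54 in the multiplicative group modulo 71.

5

By Lagrange's theorem, ord_71(54) divides φ(71) = 71 − 1 = 70 = 2 · 5 · 7.
Divisors of 70: 1, 2, 5, 7, 10, 14, 35, 70.
Compute 54^d (mod 71) for the divisors d until we hit 1:
54^1 ≡ 54 (mod 71)
54^2 ≡ 5 (mod 71)
54^5 ≡ 1 (mod 71) ✓
The smallest such exponent is 5, so the order of 54 is 5.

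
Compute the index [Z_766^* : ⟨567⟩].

2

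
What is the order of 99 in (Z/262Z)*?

13

Since 99 ∈ (Z/262Z)^×, its order divides φ(262) = φ(2)·φ(131) = 1·130 = 130 = 2 · 5 · 13.
Divisors of 130: 1, 2, 5, 10, 13, 26, 65, 130.
Evaluate successive powers at the divisors of 130:
99^1 ≡ 99
99^2 ≡ 107
99^5 ≡ 39
99^10 ≡ 211
99^13 ≡ 1
Hence ord(99) = 13.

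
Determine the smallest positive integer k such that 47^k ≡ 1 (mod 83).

By Lagrange's theorem, ord_83(47) divides φ(83) = 83 − 1 = 82 = 2 · 41.
Divisors of 82: 1, 2, 41, 82.
Check 47^d mod 83 for each divisor in increasing order:
47^1 ≡ 47
47^2 ≡ 51
47^41 ≡ 82
47^82 ≡ 1
Hence ord(47) = 82.

82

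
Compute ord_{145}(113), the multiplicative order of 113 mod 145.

28

The order of 113 must divide φ(145) = φ(5·29) = (5−1)·(29−1) = 4·28 = 112 = 2^4 · 7.
Divisors of 112: 1, 2, 4, 7, 8, 14, 16, 28, 56, 112.
Test each divisor d:
113^1 ≡ 113 (mod 145)
113^2 ≡ 9 (mod 145)
113^4 ≡ 81 (mod 145)
113^7 ≡ 17 (mod 145)
113^8 ≡ 36 (mod 145)
113^14 ≡ 144 (mod 145)
113^16 ≡ 136 (mod 145)
113^28 ≡ 1 (mod 145) ✓
Hence ord(113) = 28.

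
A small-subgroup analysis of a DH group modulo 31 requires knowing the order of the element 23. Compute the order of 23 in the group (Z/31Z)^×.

10

Since 23 ∈ (Z/31Z)^×, its order divides φ(31) = 31 − 1 = 30 = 2 · 3 · 5.
Divisors of 30: 1, 2, 3, 5, 6, 10, 15, 30.
Evaluate successive powers at the divisors of 30:
23^1 ≡ 23
23^2 ≡ 2
23^3 ≡ 15
23^5 ≡ 30
23^6 ≡ 8
23^10 ≡ 1
The smallest such exponent is 10, so the order of 23 is 10.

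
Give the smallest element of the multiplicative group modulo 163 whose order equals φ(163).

φ(163) = 163 − 1 = 162 = 2 · 3^4.
g is a primitive root iff g^(162/q) ≢ 1 (mod 163) for each prime q ∈ {2, 3}.
g = 2: 2^81 ≡ 162; 2^54 ≡ 104 — none is 1, so 2 is a primitive root.
The smallest primitive root modulo 163 is 2.

2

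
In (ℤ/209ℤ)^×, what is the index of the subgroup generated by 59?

The order of 59 must divide φ(209) = φ(11·19) = (11−1)·(19−1) = 10·18 = 180 = 2^2 · 3^2 · 5.
Divisors of 180: 1, 2, 3, 4, 5, 6, 9, 10, 12, 15, 18, 20, 30, 36, 45, 60, 90, 180.
Test each divisor d:
59^1 ≡ 59 (mod 209)
59^2 ≡ 137 (mod 209)
59^3 ≡ 141 (mod 209)
59^4 ≡ 168 (mod 209)
59^5 ≡ 89 (mod 209)
59^6 ≡ 26 (mod 209)
59^9 ≡ 113 (mod 209)
59^10 ≡ 188 (mod 209)
59^12 ≡ 49 (mod 209)
59^15 ≡ 12 (mod 209)
59^18 ≡ 20 (mod 209)
59^20 ≡ 23 (mod 209)
59^30 ≡ 144 (mod 209)
59^36 ≡ 191 (mod 209)
59^45 ≡ 56 (mod 209)
59^60 ≡ 45 (mod 209)
59^90 ≡ 1 (mod 209) ✓
The order of 59 is 90, so the subgroup it generates has 90 elements.
The index is φ(209) / ord(59) = 180 / 90 = 2.

2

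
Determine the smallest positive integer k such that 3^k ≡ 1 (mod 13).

3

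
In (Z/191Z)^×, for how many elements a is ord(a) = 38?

18

φ(191) = 191 − 1 = 190 = 2 · 5 · 19.
In a cyclic group of order 190, there are φ(d) elements of order d for each divisor d of 190, and zero for non-divisors.
38 = 2 · 19 divides 190, and φ(38) = 18.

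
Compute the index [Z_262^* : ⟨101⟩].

The order of 101 must divide φ(262) = φ(2)·φ(131) = 1·130 = 130 = 2 · 5 · 13.
Divisors of 130: 1, 2, 5, 10, 13, 26, 65, 130.
Evaluate successive powers at the divisors of 130:
101^1 ≡ 101 (mod 262)
101^2 ≡ 245 (mod 262)
101^5 ≡ 107 (mod 262)
101^10 ≡ 183 (mod 262)
101^13 ≡ 189 (mod 262)
101^26 ≡ 89 (mod 262)
101^65 ≡ 1 (mod 262) ✓
Thus |⟨101⟩| = ord(101) = 65.
Index = |(Z/262Z)^×| / |⟨101⟩| = 130 / 65 = 2.

2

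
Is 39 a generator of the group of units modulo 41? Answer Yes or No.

φ(41) = 41 − 1 = 40 = 2^3 · 5.
It suffices to check that the order of 39 is not a proper divisor of 40: compute 39^(40/q) for q ∈ {2, 5}.
39^20 ≡ 1 (mod 41)  [q = 2: ≡ 1 ✗]
39^8 ≡ 10 (mod 41)  [q = 5: ≢ 1 ✓]
The check at q = 2 fails, so 39 generates a proper subgroup.

No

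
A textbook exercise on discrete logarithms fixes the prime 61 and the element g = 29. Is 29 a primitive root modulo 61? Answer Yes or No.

No

φ(61) = 61 − 1 = 60 = 2^2 · 3 · 5.
An element g generates (Z/61Z)^× iff g^(60/q) ≢ 1 (mod 61) for each prime q ∈ {2, 3, 5}.
29^30 ≡ 60 (mod 61)  [q = 2: ≢ 1 ✓]
29^20 ≡ 13 (mod 61)  [q = 3: ≢ 1 ✓]
29^12 ≡ 1 (mod 61)  [q = 5: ≡ 1 ✗]
Since 29^12 ≡ 1, the order of 29 divides 12 < 60, so 29 is not a primitive root.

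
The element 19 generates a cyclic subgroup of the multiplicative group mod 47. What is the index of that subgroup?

1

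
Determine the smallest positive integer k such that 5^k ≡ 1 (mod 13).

4

The order of 5 must divide φ(13) = 13 − 1 = 12 = 2^2 · 3.
Divisors of 12: 1, 2, 3, 4, 6, 12.
Evaluate successive powers at the divisors of 12:
5^1 ≡ 5
5^2 ≡ 12
5^3 ≡ 8
5^4 ≡ 1
Therefore the multiplicative order of 5 modulo 13 is 4.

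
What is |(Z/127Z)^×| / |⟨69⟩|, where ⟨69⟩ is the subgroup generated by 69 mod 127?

By Lagrange's theorem, ord_127(69) divides φ(127) = 127 − 1 = 126 = 2 · 3^2 · 7.
Divisors of 126: 1, 2, 3, 6, 7, 9, 14, 18, 21, 42, 63, 126.
Compute 69^d (mod 127) for the divisors d until we hit 1:
69^1 ≡ 69 (mod 127)
69^2 ≡ 62 (mod 127)
69^3 ≡ 87 (mod 127)
69^6 ≡ 76 (mod 127)
69^7 ≡ 37 (mod 127)
69^9 ≡ 8 (mod 127)
69^14 ≡ 99 (mod 127)
69^18 ≡ 64 (mod 127)
69^21 ≡ 107 (mod 127)
69^42 ≡ 19 (mod 127)
69^63 ≡ 1 (mod 127) ✓
So ord_127(69) = 63, hence |⟨69⟩| = 63.
Index = |(Z/127Z)^×| / |⟨69⟩| = 126 / 63 = 2.

2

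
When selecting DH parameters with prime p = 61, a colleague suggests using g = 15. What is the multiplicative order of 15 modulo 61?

15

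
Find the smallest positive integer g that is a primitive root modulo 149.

2

φ(149) = 149 − 1 = 148 = 2^2 · 37.
g is a primitive root iff g^(148/q) ≢ 1 (mod 149) for each prime q ∈ {2, 37}.
g = 2: 2^74 ≡ 148; 2^4 ≡ 16 — none is 1, so 2 is a primitive root.
The smallest primitive root modulo 149 is 2.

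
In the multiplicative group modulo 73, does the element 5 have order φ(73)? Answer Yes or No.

φ(73) = 73 − 1 = 72 = 2^3 · 3^2.
5 is a primitive root mod 73 iff 5^(φ(73)/q) ≢ 1 for every prime q | φ(73), i.e. q ∈ {2, 3}.
5^36 ≡ 72 (mod 73)  [q = 2: ≢ 1 ✓]
5^24 ≡ 8 (mod 73)  [q = 3: ≢ 1 ✓]
All checks pass, so 5 has order 72 and is a primitive root modulo 73.

Yes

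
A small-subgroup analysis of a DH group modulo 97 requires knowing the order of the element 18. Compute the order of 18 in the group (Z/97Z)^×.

16

By Lagrange's theorem, ord_97(18) divides φ(97) = 97 − 1 = 96 = 2^5 · 3.
Divisors of 96: 1, 2, 3, 4, 6, 8, 12, 16, 24, 32, 48, 96.
Evaluate successive powers at the divisors of 96:
18^1 ≡ 18 (mod 97)
18^2 ≡ 33 (mod 97)
18^3 ≡ 12 (mod 97)
18^4 ≡ 22 (mod 97)
18^6 ≡ 47 (mod 97)
18^8 ≡ 96 (mod 97)
18^12 ≡ 75 (mod 97)
18^16 ≡ 1 (mod 97) ✓
So ord_97(18) = 16.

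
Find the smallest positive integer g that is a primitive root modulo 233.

3

φ(233) = 233 − 1 = 232 = 2^3 · 29.
Test candidates g = 2, 3, … against the prime factors q ∈ {2, 29} of φ(233): g is a generator iff g^(232/q) ≢ 1 for every such q.
g = 2: 2^116 ≡ 1 — hits 1, so not a primitive root.
g = 3: 3^116 ≡ 232; 3^8 ≡ 37 — none is 1, so 3 is a primitive root.
The smallest primitive root modulo 233 is 3.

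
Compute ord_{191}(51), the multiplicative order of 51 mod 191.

95

Since 51 ∈ (Z/191Z)^×, its order divides φ(191) = 191 − 1 = 190 = 2 · 5 · 19.
Divisors of 190: 1, 2, 5, 10, 19, 38, 95, 190.
Compute 51^d (mod 191) for the divisors d until we hit 1:
51^1 ≡ 51 (mod 191)
51^2 ≡ 118 (mod 191)
51^5 ≡ 177 (mod 191)
51^10 ≡ 5 (mod 191)
51^19 ≡ 184 (mod 191)
51^38 ≡ 49 (mod 191)
51^95 ≡ 1 (mod 191) ✓
Hence ord(51) = 95.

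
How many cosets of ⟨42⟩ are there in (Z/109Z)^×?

1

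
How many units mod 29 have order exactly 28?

φ(29) = 29 − 1 = 28 = 2^2 · 7.
Since (Z/29Z)^× is cyclic of order 28, the number of elements of order d is φ(d) when d | 28 and 0 otherwise.
28 = 2^2 · 7 divides 28, and φ(28) = 12.

12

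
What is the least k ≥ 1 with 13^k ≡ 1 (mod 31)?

30

The order of 13 must divide φ(31) = 31 − 1 = 30 = 2 · 3 · 5.
Divisors of 30: 1, 2, 3, 5, 6, 10, 15, 30.
Evaluate successive powers at the divisors of 30:
13^1 ≡ 13 (mod 31)
13^2 ≡ 14 (mod 31)
13^3 ≡ 27 (mod 31)
13^5 ≡ 6 (mod 31)
13^6 ≡ 16 (mod 31)
13^10 ≡ 5 (mod 31)
13^15 ≡ 30 (mod 31)
13^30 ≡ 1 (mod 31) ✓
Therefore the multiplicative order of 13 modulo 31 is 30.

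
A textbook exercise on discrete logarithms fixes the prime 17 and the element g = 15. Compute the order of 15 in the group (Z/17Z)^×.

ord(15) | φ(17) = 17 − 1 = 16 = 2^4.
Divisors of 16: 1, 2, 4, 8, 16.
Check 15^d mod 17 for each divisor in increasing order:
15^1 ≡ 15 (mod 17)
15^2 ≡ 4 (mod 17)
15^4 ≡ 16 (mod 17)
15^8 ≡ 1 (mod 17) ✓
Therefore the multiplicative order of 15 modulo 17 is 8.

8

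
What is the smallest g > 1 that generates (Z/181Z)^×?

2

φ(181) = 181 − 1 = 180 = 2^2 · 3^2 · 5.
Test candidates g = 2, 3, … against the prime factors q ∈ {2, 3, 5} of φ(181): g is a generator iff g^(180/q) ≢ 1 for every such q.
g = 2: 2^90 ≡ 180; 2^60 ≡ 48; 2^36 ≡ 59 — none is 1, so 2 is a primitive root.
Hence the least primitive root of 181 is 2.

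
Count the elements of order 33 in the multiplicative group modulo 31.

0

φ(31) = 31 − 1 = 30 = 2 · 3 · 5.
Since (Z/31Z)^× is cyclic of order 30, the number of elements of order d is φ(d) when d | 30 and 0 otherwise.
Here 30 is not a multiple of 33, so there are no elements of order 33.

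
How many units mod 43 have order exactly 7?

φ(43) = 43 − 1 = 42 = 2 · 3 · 7.
In a cyclic group of order 42, there are φ(d) elements of order d for each divisor d of 42, and zero for non-divisors.
7 | 42, and φ(7) = 7 − 1 = 6.

6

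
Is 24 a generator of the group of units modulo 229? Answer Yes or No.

φ(229) = 229 − 1 = 228 = 2^2 · 3 · 19.
24 is a primitive root mod 229 iff 24^(φ(229)/q) ≢ 1 for every prime q | φ(229), i.e. q ∈ {2, 3, 19}.
24^114 ≡ 228 (mod 229)  [q = 2: ≢ 1 ✓]
24^76 ≡ 134 (mod 229)  [q = 3: ≢ 1 ✓]
24^12 ≡ 17 (mod 229)  [q = 19: ≢ 1 ✓]
None equal 1, so ord_229(24) = 228: 24 is a primitive root.

Yes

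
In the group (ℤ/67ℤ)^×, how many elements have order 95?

0

φ(67) = 67 − 1 = 66 = 2 · 3 · 11.
(Z/67Z)^× is cyclic (|G| = 66); a cyclic group of order m has exactly φ(d) elements of each order d | m, and none otherwise.
Here 66 is not a multiple of 95, so there are no elements of order 95.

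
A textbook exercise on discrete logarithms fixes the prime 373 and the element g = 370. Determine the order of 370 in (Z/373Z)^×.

The order of 370 must divide φ(373) = 373 − 1 = 372 = 2^2 · 3 · 31.
Divisors of 372: 1, 2, 3, 4, 6, 12, 31, 62, 93, 124, 186, 372.
Evaluate successive powers at the divisors of 372:
370^1 ≡ 370
370^2 ≡ 9
370^3 ≡ 346
370^4 ≡ 81
370^6 ≡ 356
370^12 ≡ 289
370^31 ≡ 284
370^62 ≡ 88
370^93 ≡ 1
So ord_373(370) = 93.

93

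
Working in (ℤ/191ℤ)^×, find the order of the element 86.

95

ord(86) | φ(191) = 191 − 1 = 190 = 2 · 5 · 19.
Divisors of 190: 1, 2, 5, 10, 19, 38, 95, 190.
Evaluate successive powers at the divisors of 190:
86^1 ≡ 86 (mod 191)
86^2 ≡ 138 (mod 191)
86^5 ≡ 150 (mod 191)
86^10 ≡ 153 (mod 191)
86^19 ≡ 39 (mod 191)
86^38 ≡ 184 (mod 191)
86^95 ≡ 1 (mod 191) ✓
Therefore the multiplicative order of 86 modulo 191 is 95.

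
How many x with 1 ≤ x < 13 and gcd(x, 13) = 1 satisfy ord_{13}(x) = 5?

φ(13) = 13 − 1 = 12 = 2^2 · 3.
(Z/13Z)^× is cyclic (|G| = 12); a cyclic group of order m has exactly φ(d) elements of each order d | m, and none otherwise.
5 does not divide 12, so no element of (Z/13Z)^× has order 5.

0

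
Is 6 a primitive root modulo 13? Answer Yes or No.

Yes

φ(13) = 13 − 1 = 12 = 2^2 · 3.
Test 6^(12/q) mod 13 for each prime factor q of 12:
6^6 ≡ 12 (mod 13)  [q = 2: ≢ 1 ✓]
6^4 ≡ 9 (mod 13)  [q = 3: ≢ 1 ✓]
All checks pass, so 6 has order 12 and is a primitive root modulo 13.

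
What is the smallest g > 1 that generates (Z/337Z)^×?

φ(337) = 337 − 1 = 336 = 2^4 · 3 · 7.
Test candidates g = 2, 3, … against the prime factors q ∈ {2, 3, 7} of φ(337): g is a generator iff g^(336/q) ≢ 1 for every such q.
g = 2: 2^168 ≡ 1 — hits 1, so not a primitive root.
g = 3: 3^168 ≡ 1 — hits 1, so not a primitive root.
g = 4: 4^168 ≡ 1 — hits 1, so not a primitive root.
g = 5: 5^168 ≡ 336; 5^112 ≡ 1 — hits 1, so not a primitive root.
g = 6: 6^168 ≡ 1 — hits 1, so not a primitive root.
g = 7: 7^168 ≡ 1 — hits 1, so not a primitive root.
g = 8: 8^168 ≡ 1 — hits 1, so not a primitive root.
g = 9: 9^168 ≡ 1 — hits 1, so not a primitive root.
g = 10: 10^168 ≡ 336; 10^112 ≡ 128; 10^48 ≡ 175 — none is 1, so 10 is a primitive root.
So 10 is the smallest generator of (Z/337Z)^×.

10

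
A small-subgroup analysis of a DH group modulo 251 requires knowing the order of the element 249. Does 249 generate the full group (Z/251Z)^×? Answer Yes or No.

φ(251) = 251 − 1 = 250 = 2 · 5^3.
An element g generates (Z/251Z)^× iff g^(250/q) ≢ 1 (mod 251) for each prime q ∈ {2, 5}.
249^125 ≡ 1 (mod 251)  [q = 2: ≡ 1 ✗]
249^50 ≡ 1 (mod 251)  [q = 5: ≡ 1 ✗]
The check at q = 2 fails, so 249 generates a proper subgroup.

No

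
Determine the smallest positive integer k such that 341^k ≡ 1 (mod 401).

By Lagrange's theorem, ord_401(341) divides φ(401) = 401 − 1 = 400 = 2^4 · 5^2.
Divisors of 400: 1, 2, 4, 5, 8, 10, 16, 20, 25, 40, 50, 80, 100, 200, 400.
Evaluate successive powers at the divisors of 400:
341^1 ≡ 341 (mod 401)
341^2 ≡ 392 (mod 401)
341^4 ≡ 81 (mod 401)
341^5 ≡ 353 (mod 401)
341^8 ≡ 145 (mod 401)
341^10 ≡ 299 (mod 401)
341^16 ≡ 173 (mod 401)
341^20 ≡ 379 (mod 401)
341^25 ≡ 254 (mod 401)
341^40 ≡ 83 (mod 401)
341^50 ≡ 356 (mod 401)
341^80 ≡ 72 (mod 401)
341^100 ≡ 20 (mod 401)
341^200 ≡ 400 (mod 401)
341^400 ≡ 1 (mod 401) ✓
The smallest such exponent is 400, so the order of 341 is 400.

400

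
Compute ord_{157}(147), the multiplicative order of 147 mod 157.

39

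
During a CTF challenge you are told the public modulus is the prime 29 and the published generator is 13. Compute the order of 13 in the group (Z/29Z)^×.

14

Since 13 ∈ (Z/29Z)^×, its order divides φ(29) = 29 − 1 = 28 = 2^2 · 7.
Divisors of 28: 1, 2, 4, 7, 14, 28.
Compute 13^d (mod 29) for the divisors d until we hit 1:
13^1 ≡ 13 (mod 29)
13^2 ≡ 24 (mod 29)
13^4 ≡ 25 (mod 29)
13^7 ≡ 28 (mod 29)
13^14 ≡ 1 (mod 29) ✓
Hence ord(13) = 14.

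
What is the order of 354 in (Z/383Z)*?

382

The order of 354 must divide φ(383) = 383 − 1 = 382 = 2 · 191.
Divisors of 382: 1, 2, 191, 382.
Evaluate successive powers at the divisors of 382:
354^1 ≡ 354 (mod 383)
354^2 ≡ 75 (mod 383)
354^191 ≡ 382 (mod 383)
354^382 ≡ 1 (mod 383) ✓
So ord_383(354) = 382.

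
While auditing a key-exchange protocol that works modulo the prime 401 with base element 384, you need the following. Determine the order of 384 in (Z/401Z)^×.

400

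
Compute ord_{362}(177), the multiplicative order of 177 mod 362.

45

Since 177 ∈ (Z/362Z)^×, its order divides φ(362) = φ(2)·φ(181) = 1·180 = 180 = 2^2 · 3^2 · 5.
Divisors of 180: 1, 2, 3, 4, 5, 6, 9, 10, 12, 15, 18, 20, 30, 36, 45, 60, 90, 180.
Check 177^d mod 362 for each divisor in increasing order:
177^1 ≡ 177 (mod 362)
177^2 ≡ 197 (mod 362)
177^3 ≡ 117 (mod 362)
177^4 ≡ 75 (mod 362)
177^5 ≡ 243 (mod 362)
177^6 ≡ 295 (mod 362)
177^9 ≡ 125 (mod 362)
177^10 ≡ 43 (mod 362)
177^12 ≡ 145 (mod 362)
177^15 ≡ 313 (mod 362)
177^18 ≡ 59 (mod 362)
177^20 ≡ 39 (mod 362)
177^30 ≡ 229 (mod 362)
177^36 ≡ 223 (mod 362)
177^45 ≡ 1 (mod 362) ✓
Hence ord(177) = 45.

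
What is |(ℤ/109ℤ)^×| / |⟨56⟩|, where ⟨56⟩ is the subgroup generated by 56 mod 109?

1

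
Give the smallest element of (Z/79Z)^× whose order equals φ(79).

3

φ(79) = 79 − 1 = 78 = 2 · 3 · 13.
Test candidates g = 2, 3, … against the prime factors q ∈ {2, 3, 13} of φ(79): g is a generator iff g^(78/q) ≢ 1 for every such q.
g = 2: 2^39 ≡ 1 — hits 1, so not a primitive root.
g = 3: 3^39 ≡ 78; 3^26 ≡ 23; 3^6 ≡ 18 — none is 1, so 3 is a primitive root.
Hence the least primitive root of 79 is 3.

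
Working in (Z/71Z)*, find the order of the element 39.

14

The order of 39 must divide φ(71) = 71 − 1 = 70 = 2 · 5 · 7.
Divisors of 70: 1, 2, 5, 7, 10, 14, 35, 70.
Compute 39^d (mod 71) for the divisors d until we hit 1:
39^1 ≡ 39
39^2 ≡ 30
39^5 ≡ 26
39^7 ≡ 70
39^10 ≡ 37
39^14 ≡ 1
Hence ord(39) = 14.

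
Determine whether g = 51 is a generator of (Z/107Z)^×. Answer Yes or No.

Yes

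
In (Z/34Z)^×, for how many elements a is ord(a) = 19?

0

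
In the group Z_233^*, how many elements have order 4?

2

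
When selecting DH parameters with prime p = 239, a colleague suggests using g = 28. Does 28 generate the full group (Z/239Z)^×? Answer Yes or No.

No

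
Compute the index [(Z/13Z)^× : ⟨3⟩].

4

ord(3) | φ(13) = 13 − 1 = 12 = 2^2 · 3.
Divisors of 12: 1, 2, 3, 4, 6, 12.
Compute 3^d (mod 13) for the divisors d until we hit 1:
3^1 ≡ 3
3^2 ≡ 9
3^3 ≡ 1
So ord_13(3) = 3, hence |⟨3⟩| = 3.
Index = |(Z/13Z)^×| / |⟨3⟩| = 12 / 3 = 4.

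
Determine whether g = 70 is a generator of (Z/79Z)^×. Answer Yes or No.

Yes

φ(79) = 79 − 1 = 78 = 2 · 3 · 13.
70 is a primitive root mod 79 iff 70^(φ(79)/q) ≢ 1 for every prime q | φ(79), i.e. q ∈ {2, 3, 13}.
70^39 ≡ 78 (mod 79)  [q = 2: ≢ 1 ✓]
70^26 ≡ 55 (mod 79)  [q = 3: ≢ 1 ✓]
70^6 ≡ 8 (mod 79)  [q = 13: ≢ 1 ✓]
None equal 1, so ord_79(70) = 78: 70 is a primitive root.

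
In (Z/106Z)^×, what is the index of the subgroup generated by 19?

1

Since 19 ∈ (Z/106Z)^×, its order divides φ(106) = φ(2)·φ(53) = 1·52 = 52 = 2^2 · 13.
Divisors of 52: 1, 2, 4, 13, 26, 52.
Evaluate successive powers at the divisors of 52:
19^1 ≡ 19 (mod 106)
19^2 ≡ 43 (mod 106)
19^4 ≡ 47 (mod 106)
19^13 ≡ 83 (mod 106)
19^26 ≡ 105 (mod 106)
19^52 ≡ 1 (mod 106) ✓
Thus |⟨19⟩| = ord(19) = 52.
[(Z/106Z)^× : ⟨19⟩] = 52/52 = 1.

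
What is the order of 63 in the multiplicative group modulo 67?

66

The order of 63 must divide φ(67) = 67 − 1 = 66 = 2 · 3 · 11.
Divisors of 66: 1, 2, 3, 6, 11, 22, 33, 66.
Test each divisor d:
63^1 ≡ 63
63^2 ≡ 16
63^3 ≡ 3
63^6 ≡ 9
63^11 ≡ 30
63^22 ≡ 29
63^33 ≡ 66
63^66 ≡ 1
Hence ord(63) = 66.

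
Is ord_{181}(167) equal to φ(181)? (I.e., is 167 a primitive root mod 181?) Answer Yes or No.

No

φ(181) = 181 − 1 = 180 = 2^2 · 3^2 · 5.
Test 167^(180/q) mod 181 for each prime factor q of 180:
167^90 ≡ 1 (mod 181)  [q = 2: ≡ 1 ✗]
167^60 ≡ 48 (mod 181)  [q = 3: ≢ 1 ✓]
167^36 ≡ 59 (mod 181)  [q = 5: ≢ 1 ✓]
The check at q = 2 fails, so 167 generates a proper subgroup.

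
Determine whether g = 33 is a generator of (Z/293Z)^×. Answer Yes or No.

No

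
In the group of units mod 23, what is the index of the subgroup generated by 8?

Since 8 ∈ (Z/23Z)^×, its order divides φ(23) = 23 − 1 = 22 = 2 · 11.
Divisors of 22: 1, 2, 11, 22.
Evaluate successive powers at the divisors of 22:
8^1 ≡ 8
8^2 ≡ 18
8^11 ≡ 1
The order of 8 is 11, so the subgroup it generates has 11 elements.
Index = |(Z/23Z)^×| / |⟨8⟩| = 22 / 11 = 2.

2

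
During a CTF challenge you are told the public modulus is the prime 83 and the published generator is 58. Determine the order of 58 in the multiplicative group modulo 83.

The order of 58 must divide φ(83) = 83 − 1 = 82 = 2 · 41.
Divisors of 82: 1, 2, 41, 82.
Evaluate successive powers at the divisors of 82:
58^1 ≡ 58 (mod 83)
58^2 ≡ 44 (mod 83)
58^41 ≡ 82 (mod 83)
58^82 ≡ 1 (mod 83) ✓
The smallest such exponent is 82, so the order of 58 is 82.

82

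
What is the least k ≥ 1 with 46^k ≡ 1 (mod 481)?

The order of 46 must divide φ(481) = φ(13·37) = (13−1)·(37−1) = 12·36 = 432 = 2^4 · 3^3.
Divisors of 432: 1, 2, 3, 4, 6, 8, 9, 12, 16, 18, 24, 27, 36, 48, 54, 72, 108, 144, 216, 432.
Check 46^d mod 481 for each divisor in increasing order:
46^1 ≡ 46 (mod 481)
46^2 ≡ 192 (mod 481)
46^3 ≡ 174 (mod 481)
46^4 ≡ 308 (mod 481)
46^6 ≡ 454 (mod 481)
46^8 ≡ 107 (mod 481)
46^9 ≡ 112 (mod 481)
46^12 ≡ 248 (mod 481)
46^16 ≡ 386 (mod 481)
46^18 ≡ 38 (mod 481)
46^24 ≡ 417 (mod 481)
46^27 ≡ 408 (mod 481)
46^36 ≡ 1 (mod 481) ✓
Hence ord(46) = 36.

36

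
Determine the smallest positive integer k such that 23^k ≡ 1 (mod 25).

Since 23 ∈ (Z/25Z)^×, its order divides φ(25) = φ(5^2) = 5·(5−1) = 20 = 2^2 · 5.
Divisors of 20: 1, 2, 4, 5, 10, 20.
Test each divisor d:
23^1 ≡ 23
23^2 ≡ 4
23^4 ≡ 16
23^5 ≡ 18
23^10 ≡ 24
23^20 ≡ 1
Hence ord(23) = 20.

20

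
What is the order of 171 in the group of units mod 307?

Since 171 ∈ (Z/307Z)^×, its order divides φ(307) = 307 − 1 = 306 = 2 · 3^2 · 17.
Divisors of 306: 1, 2, 3, 6, 9, 17, 18, 34, 51, 102, 153, 306.
Check 171^d mod 307 for each divisor in increasing order:
171^1 ≡ 171 (mod 307)
171^2 ≡ 76 (mod 307)
171^3 ≡ 102 (mod 307)
171^6 ≡ 273 (mod 307)
171^9 ≡ 216 (mod 307)
171^17 ≡ 289 (mod 307)
171^18 ≡ 299 (mod 307)
171^34 ≡ 17 (mod 307)
171^51 ≡ 1 (mod 307) ✓
The smallest such exponent is 51, so the order of 171 is 51.

51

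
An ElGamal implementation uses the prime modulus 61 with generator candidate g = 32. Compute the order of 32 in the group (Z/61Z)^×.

By Lagrange's theorem, ord_61(32) divides φ(61) = 61 − 1 = 60 = 2^2 · 3 · 5.
Divisors of 60: 1, 2, 3, 4, 5, 6, 10, 12, 15, 20, 30, 60.
Compute 32^d (mod 61) for the divisors d until we hit 1:
32^1 ≡ 32 (mod 61)
32^2 ≡ 48 (mod 61)
32^3 ≡ 11 (mod 61)
32^4 ≡ 47 (mod 61)
32^5 ≡ 40 (mod 61)
32^6 ≡ 60 (mod 61)
32^10 ≡ 14 (mod 61)
32^12 ≡ 1 (mod 61) ✓
So ord_61(32) = 12.

12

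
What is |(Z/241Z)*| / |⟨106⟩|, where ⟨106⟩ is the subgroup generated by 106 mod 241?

12

By Lagrange's theorem, ord_241(106) divides φ(241) = 241 − 1 = 240 = 2^4 · 3 · 5.
Divisors of 240: 1, 2, 3, 4, 5, 6, 8, 10, 12, 15, 16, 20, 24, 30, 40, 48, 60, 80, 120, 240.
Check 106^d mod 241 for each divisor in increasing order:
106^1 ≡ 106
106^2 ≡ 150
106^3 ≡ 235
106^4 ≡ 87
106^5 ≡ 64
106^6 ≡ 36
106^8 ≡ 98
106^10 ≡ 240
106^12 ≡ 91
106^15 ≡ 177
106^16 ≡ 205
106^20 ≡ 1
Thus |⟨106⟩| = ord(106) = 20.
The index is φ(241) / ord(106) = 240 / 20 = 12.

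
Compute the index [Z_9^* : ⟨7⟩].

2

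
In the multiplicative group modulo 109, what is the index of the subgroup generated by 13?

By Lagrange's theorem, ord_109(13) divides φ(109) = 109 − 1 = 108 = 2^2 · 3^3.
Divisors of 108: 1, 2, 3, 4, 6, 9, 12, 18, 27, 36, 54, 108.
Test each divisor d:
13^1 ≡ 13 (mod 109)
13^2 ≡ 60 (mod 109)
13^3 ≡ 17 (mod 109)
13^4 ≡ 3 (mod 109)
13^6 ≡ 71 (mod 109)
13^9 ≡ 8 (mod 109)
13^12 ≡ 27 (mod 109)
13^18 ≡ 64 (mod 109)
13^27 ≡ 76 (mod 109)
13^36 ≡ 63 (mod 109)
13^54 ≡ 108 (mod 109)
13^108 ≡ 1 (mod 109) ✓
So ord_109(13) = 108, hence |⟨13⟩| = 108.
[(Z/109Z)^× : ⟨13⟩] = 108/108 = 1.

1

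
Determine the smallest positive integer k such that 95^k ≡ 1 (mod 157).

156

Since 95 ∈ (Z/157Z)^×, its order divides φ(157) = 157 − 1 = 156 = 2^2 · 3 · 13.
Divisors of 156: 1, 2, 3, 4, 6, 12, 13, 26, 39, 52, 78, 156.
Compute 95^d (mod 157) for the divisors d until we hit 1:
95^1 ≡ 95 (mod 157)
95^2 ≡ 76 (mod 157)
95^3 ≡ 155 (mod 157)
95^4 ≡ 124 (mod 157)
95^6 ≡ 4 (mod 157)
95^12 ≡ 16 (mod 157)
95^13 ≡ 107 (mod 157)
95^26 ≡ 145 (mod 157)
95^39 ≡ 129 (mod 157)
95^52 ≡ 144 (mod 157)
95^78 ≡ 156 (mod 157)
95^156 ≡ 1 (mod 157) ✓
Hence ord(95) = 156.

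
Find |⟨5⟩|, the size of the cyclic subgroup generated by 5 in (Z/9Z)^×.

6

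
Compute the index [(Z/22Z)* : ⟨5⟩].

2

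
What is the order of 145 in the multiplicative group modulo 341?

30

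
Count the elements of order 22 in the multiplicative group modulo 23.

10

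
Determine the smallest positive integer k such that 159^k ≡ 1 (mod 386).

Since 159 ∈ (Z/386Z)^×, its order divides φ(386) = φ(2)·φ(193) = 1·192 = 192 = 2^6 · 3.
Divisors of 192: 1, 2, 3, 4, 6, 8, 12, 16, 24, 32, 48, 64, 96, 192.
Test each divisor d:
159^1 ≡ 159
159^2 ≡ 191
159^3 ≡ 261
159^4 ≡ 197
159^6 ≡ 185
159^8 ≡ 209
159^12 ≡ 257
159^16 ≡ 63
159^24 ≡ 43
159^32 ≡ 109
159^48 ≡ 305
159^64 ≡ 301
159^96 ≡ 385
159^192 ≡ 1
Hence ord(159) = 192.

192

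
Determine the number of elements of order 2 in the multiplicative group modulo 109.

φ(109) = 109 − 1 = 108 = 2^2 · 3^3.
Since (Z/109Z)^× is cyclic of order 108, the number of elements of order d is φ(d) when d | 108 and 0 otherwise.
2 | 108, and φ(2) = 2 − 1 = 1.

1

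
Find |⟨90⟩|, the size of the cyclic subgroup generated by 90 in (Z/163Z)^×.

The order of 90 must divide φ(163) = 163 − 1 = 162 = 2 · 3^4.
Divisors of 162: 1, 2, 3, 6, 9, 18, 27, 54, 81, 162.
Compute 90^d (mod 163) for the divisors d until we hit 1:
90^1 ≡ 90 (mod 163)
90^2 ≡ 113 (mod 163)
90^3 ≡ 64 (mod 163)
90^6 ≡ 21 (mod 163)
90^9 ≡ 40 (mod 163)
90^18 ≡ 133 (mod 163)
90^27 ≡ 104 (mod 163)
90^54 ≡ 58 (mod 163)
90^81 ≡ 1 (mod 163) ✓
The smallest such exponent is 81, so the order of 90 is 81.

81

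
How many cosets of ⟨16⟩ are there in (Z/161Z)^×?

The order of 16 must divide φ(161) = φ(7·23) = (7−1)·(23−1) = 6·22 = 132 = 2^2 · 3 · 11.
Divisors of 132: 1, 2, 3, 4, 6, 11, 12, 22, 33, 44, 66, 132.
Compute 16^d (mod 161) for the divisors d until we hit 1:
16^1 ≡ 16 (mod 161)
16^2 ≡ 95 (mod 161)
16^3 ≡ 71 (mod 161)
16^4 ≡ 9 (mod 161)
16^6 ≡ 50 (mod 161)
16^11 ≡ 116 (mod 161)
16^12 ≡ 85 (mod 161)
16^22 ≡ 93 (mod 161)
16^33 ≡ 1 (mod 161) ✓
The order of 16 is 33, so the subgroup it generates has 33 elements.
The index is φ(161) / ord(16) = 132 / 33 = 4.

4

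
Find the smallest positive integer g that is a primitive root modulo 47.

φ(47) = 47 − 1 = 46 = 2 · 23.
Test candidates g = 2, 3, … against the prime factors q ∈ {2, 23} of φ(47): g is a generator iff g^(46/q) ≢ 1 for every such q.
g = 2: 2^23 ≡ 1 — hits 1, so not a primitive root.
g = 3: 3^23 ≡ 1 — hits 1, so not a primitive root.
g = 4: 4^23 ≡ 1 — hits 1, so not a primitive root.
g = 5: 5^23 ≡ 46; 5^2 ≡ 25 — none is 1, so 5 is a primitive root.
So 5 is the smallest generator of (Z/47Z)^×.

5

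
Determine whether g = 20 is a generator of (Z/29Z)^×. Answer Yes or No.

No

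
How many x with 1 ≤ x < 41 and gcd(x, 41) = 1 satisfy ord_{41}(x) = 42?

0

φ(41) = 41 − 1 = 40 = 2^3 · 5.
Since (Z/41Z)^× is cyclic of order 40, the number of elements of order d is φ(d) when d | 40 and 0 otherwise.
42 does not divide 40, so no element of (Z/41Z)^× has order 42.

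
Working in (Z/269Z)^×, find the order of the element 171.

268

By Lagrange's theorem, ord_269(171) divides φ(269) = 269 − 1 = 268 = 2^2 · 67.
Divisors of 268: 1, 2, 4, 67, 134, 268.
Check 171^d mod 269 for each divisor in increasing order:
171^1 ≡ 171 (mod 269)
171^2 ≡ 189 (mod 269)
171^4 ≡ 213 (mod 269)
171^67 ≡ 187 (mod 269)
171^134 ≡ 268 (mod 269)
171^268 ≡ 1 (mod 269) ✓
So ord_269(171) = 268.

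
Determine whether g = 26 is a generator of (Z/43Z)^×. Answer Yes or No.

Yes

φ(43) = 43 − 1 = 42 = 2 · 3 · 7.
An element g generates (Z/43Z)^× iff g^(42/q) ≢ 1 (mod 43) for each prime q ∈ {2, 3, 7}.
26^21 ≡ 42 (mod 43)  [q = 2: ≢ 1 ✓]
26^14 ≡ 6 (mod 43)  [q = 3: ≢ 1 ✓]
26^6 ≡ 35 (mod 43)  [q = 7: ≢ 1 ✓]
All checks pass, so 26 has order 42 and is a primitive root modulo 43.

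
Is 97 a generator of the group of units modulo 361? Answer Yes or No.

Yes

φ(361) = φ(19^2) = 19·(19−1) = 342 = 2 · 3^2 · 19.
97 is a primitive root mod 361 iff 97^(φ(361)/q) ≢ 1 for every prime q | φ(361), i.e. q ∈ {2, 3, 19}.
97^171 ≡ 360 (mod 361)  [q = 2: ≢ 1 ✓]
97^114 ≡ 292 (mod 361)  [q = 3: ≢ 1 ✓]
97^18 ≡ 191 (mod 361)  [q = 19: ≢ 1 ✓]
All checks pass, so 97 has order 342 and is a primitive root modulo 361.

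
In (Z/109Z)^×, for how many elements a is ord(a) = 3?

2

φ(109) = 109 − 1 = 108 = 2^2 · 3^3.
Since (Z/109Z)^× is cyclic of order 108, the number of elements of order d is φ(d) when d | 108 and 0 otherwise.
3 | 108, and φ(3) = 3 − 1 = 2.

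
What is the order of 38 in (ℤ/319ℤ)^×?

70

Since 38 ∈ (Z/319Z)^×, its order divides φ(319) = φ(11·29) = (11−1)·(29−1) = 10·28 = 280 = 2^3 · 5 · 7.
Divisors of 280: 1, 2, 4, 5, 7, 8, 10, 14, 20, 28, 35, 40, 56, 70, 140, 280.
Compute 38^d (mod 319) for the divisors d until we hit 1:
38^1 ≡ 38
38^2 ≡ 168
38^4 ≡ 152
38^5 ≡ 34
38^7 ≡ 289
38^8 ≡ 136
38^10 ≡ 199
38^14 ≡ 262
38^20 ≡ 45
38^28 ≡ 59
38^35 ≡ 144
38^40 ≡ 111
38^56 ≡ 291
38^70 ≡ 1
So ord_319(38) = 70.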